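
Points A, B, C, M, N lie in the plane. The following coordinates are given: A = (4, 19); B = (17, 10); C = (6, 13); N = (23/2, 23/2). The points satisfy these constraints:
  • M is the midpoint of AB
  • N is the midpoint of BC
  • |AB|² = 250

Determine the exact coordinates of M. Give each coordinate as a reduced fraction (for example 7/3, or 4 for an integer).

1. M_x = 21/2  [2·M = A+B = (4, 19)+(17, 10)]
2. M_y = 29/2  [2·M = A+B = (4, 19)+(17, 10)]
   so M = (21/2, 29/2)

M = (21/2, 29/2)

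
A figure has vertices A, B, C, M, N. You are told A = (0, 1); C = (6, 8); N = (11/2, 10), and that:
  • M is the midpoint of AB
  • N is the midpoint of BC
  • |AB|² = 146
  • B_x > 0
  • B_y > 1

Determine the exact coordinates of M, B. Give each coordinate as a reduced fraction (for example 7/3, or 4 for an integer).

1. B_x = 5  [B = 2·N−C = 2·(11/2, 10)−(6, 8)]
2. B_y = 12  [B = 2·N−C = 2·(11/2, 10)−(6, 8)]
   so B = (5, 12)
3. M_x = 5/2  [2·M = A+B = (0, 1)+(5, 12)]
4. M_y = 13/2  [2·M = A+B = (0, 1)+(5, 12)]
   so M = (5/2, 13/2)

M = (5/2, 13/2)
B = (5, 12)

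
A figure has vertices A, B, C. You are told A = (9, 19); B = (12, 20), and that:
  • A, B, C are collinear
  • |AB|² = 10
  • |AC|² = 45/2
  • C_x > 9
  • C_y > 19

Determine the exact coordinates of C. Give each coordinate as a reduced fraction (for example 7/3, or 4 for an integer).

C = (27/2, 41/2)

1. C_x = 27/2  [[A, B, C are collinear ⇒ -1x+3y-48=0] ∩ [|C−(9, 19)|²=45/2]]
2. C_y = 41/2  [[A, B, C are collinear ⇒ -1x+3y-48=0] ∩ [|C−(9, 19)|²=45/2]]
   so C = (27/2, 41/2)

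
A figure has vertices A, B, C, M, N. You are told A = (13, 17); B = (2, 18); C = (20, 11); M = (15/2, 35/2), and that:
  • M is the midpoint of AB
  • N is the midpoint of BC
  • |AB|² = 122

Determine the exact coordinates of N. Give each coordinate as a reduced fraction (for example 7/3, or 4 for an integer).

N = (11, 29/2)

1. N_x = 11  [2·N = B+C = (2, 18)+(20, 11)]
2. N_y = 29/2  [2·N = B+C = (2, 18)+(20, 11)]
   so N = (11, 29/2)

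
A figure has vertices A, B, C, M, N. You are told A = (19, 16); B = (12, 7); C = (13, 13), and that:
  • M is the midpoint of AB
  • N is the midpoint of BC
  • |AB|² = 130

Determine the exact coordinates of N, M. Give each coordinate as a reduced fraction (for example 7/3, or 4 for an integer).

N = (25/2, 10)
M = (31/2, 23/2)

1. M_x = 31/2  [2·M = A+B = (19, 16)+(12, 7)]
2. M_y = 23/2  [2·M = A+B = (19, 16)+(12, 7)]
   so M = (31/2, 23/2)
3. N_x = 25/2  [2·N = B+C = (12, 7)+(13, 13)]
4. N_y = 10  [2·N = B+C = (12, 7)+(13, 13)]
   so N = (25/2, 10)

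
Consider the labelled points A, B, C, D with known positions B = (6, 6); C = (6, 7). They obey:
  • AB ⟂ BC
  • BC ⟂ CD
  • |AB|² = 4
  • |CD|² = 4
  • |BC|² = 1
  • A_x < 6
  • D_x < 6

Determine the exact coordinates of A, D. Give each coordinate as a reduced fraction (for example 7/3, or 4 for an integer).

1. A_x = 4  [[AB ⟂ BC ⇒ -1y+6=0] ∩ [|A−(6, 6)|²=4]]
2. A_y = 6  [[AB ⟂ BC ⇒ -1y+6=0] ∩ [|A−(6, 6)|²=4]]
   so A = (4, 6)
3. D_x = 4  [[BC ⟂ CD ⇒ 1y-7=0] ∩ [|D−(6, 7)|²=4]]
4. D_y = 7  [[BC ⟂ CD ⇒ 1y-7=0] ∩ [|D−(6, 7)|²=4]]
   so D = (4, 7)

A = (4, 6)
D = (4, 7)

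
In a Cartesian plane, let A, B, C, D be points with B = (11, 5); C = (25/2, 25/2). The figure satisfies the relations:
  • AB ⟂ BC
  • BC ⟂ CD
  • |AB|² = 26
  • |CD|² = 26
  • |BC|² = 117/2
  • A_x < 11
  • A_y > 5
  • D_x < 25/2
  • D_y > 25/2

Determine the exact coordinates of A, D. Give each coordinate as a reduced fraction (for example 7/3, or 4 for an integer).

A = (6, 6)
D = (15/2, 27/2)

1. A_x = 6  [[AB ⟂ BC ⇒ -3/2x-15/2y+54=0] ∩ [|A−(11, 5)|²=26]]
2. A_y = 6  [[AB ⟂ BC ⇒ -3/2x-15/2y+54=0] ∩ [|A−(11, 5)|²=26]]
   so A = (6, 6)
3. D_x = 15/2  [[BC ⟂ CD ⇒ 3/2x+15/2y-225/2=0] ∩ [|D−(25/2, 25/2)|²=26]]
4. D_y = 27/2  [[BC ⟂ CD ⇒ 3/2x+15/2y-225/2=0] ∩ [|D−(25/2, 25/2)|²=26]]
   so D = (15/2, 27/2)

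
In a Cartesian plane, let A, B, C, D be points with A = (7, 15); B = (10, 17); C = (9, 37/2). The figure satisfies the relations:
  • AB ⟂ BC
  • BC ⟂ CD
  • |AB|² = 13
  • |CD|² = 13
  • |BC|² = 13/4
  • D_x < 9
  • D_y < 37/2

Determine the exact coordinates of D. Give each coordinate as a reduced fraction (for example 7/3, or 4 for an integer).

1. D_x = 6  [[BC ⟂ CD ⇒ -1x+3/2y-75/4=0] ∩ [|D−(9, 37/2)|²=13]]
2. D_y = 33/2  [[BC ⟂ CD ⇒ -1x+3/2y-75/4=0] ∩ [|D−(9, 37/2)|²=13]]
   so D = (6, 33/2)

D = (6, 33/2)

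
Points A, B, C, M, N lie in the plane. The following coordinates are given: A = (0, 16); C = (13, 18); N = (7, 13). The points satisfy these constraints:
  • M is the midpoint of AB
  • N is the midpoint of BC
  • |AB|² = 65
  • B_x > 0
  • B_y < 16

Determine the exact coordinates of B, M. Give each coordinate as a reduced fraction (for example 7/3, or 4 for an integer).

B = (1, 8)
M = (1/2, 12)

1. B_x = 1  [B = 2·N−C = 2·(7, 13)−(13, 18)]
2. B_y = 8  [B = 2·N−C = 2·(7, 13)−(13, 18)]
   so B = (1, 8)
3. M_x = 1/2  [2·M = A+B = (0, 16)+(1, 8)]
4. M_y = 12  [2·M = A+B = (0, 16)+(1, 8)]
   so M = (1/2, 12)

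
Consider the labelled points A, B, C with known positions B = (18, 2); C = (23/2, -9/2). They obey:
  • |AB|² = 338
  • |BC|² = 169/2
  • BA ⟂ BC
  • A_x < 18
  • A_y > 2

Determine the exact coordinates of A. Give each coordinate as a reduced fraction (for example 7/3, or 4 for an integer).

A = (5, 15)

1. A_x = 5  [[BA ⟂ BC ⇒ -13/2x-13/2y+130=0] ∩ [|A−(18, 2)|²=338]]
2. A_y = 15  [[BA ⟂ BC ⇒ -13/2x-13/2y+130=0] ∩ [|A−(18, 2)|²=338]]
   so A = (5, 15)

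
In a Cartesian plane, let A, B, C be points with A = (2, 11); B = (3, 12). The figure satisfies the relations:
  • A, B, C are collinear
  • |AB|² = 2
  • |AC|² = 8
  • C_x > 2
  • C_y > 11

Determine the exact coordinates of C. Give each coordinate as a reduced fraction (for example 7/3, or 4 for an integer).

1. C_x = 4  [[A, B, C are collinear ⇒ -1x+1y-9=0] ∩ [|C−(2, 11)|²=8]]
2. C_y = 13  [[A, B, C are collinear ⇒ -1x+1y-9=0] ∩ [|C−(2, 11)|²=8]]
   so C = (4, 13)

C = (4, 13)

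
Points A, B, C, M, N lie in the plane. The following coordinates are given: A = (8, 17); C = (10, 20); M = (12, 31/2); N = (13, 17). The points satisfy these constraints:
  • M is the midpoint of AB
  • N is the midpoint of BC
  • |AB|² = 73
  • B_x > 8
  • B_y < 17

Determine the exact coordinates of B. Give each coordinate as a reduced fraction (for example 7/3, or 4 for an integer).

B = (16, 14)

1. B_x = 16  [B = 2·M−A = 2·(12, 31/2)−(8, 17)]
2. B_y = 14  [B = 2·M−A = 2·(12, 31/2)−(8, 17)]
   so B = (16, 14)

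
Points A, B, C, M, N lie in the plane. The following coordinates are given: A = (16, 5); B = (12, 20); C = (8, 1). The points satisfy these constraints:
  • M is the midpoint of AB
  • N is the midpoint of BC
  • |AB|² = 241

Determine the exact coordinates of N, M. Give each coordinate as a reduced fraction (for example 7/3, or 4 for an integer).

N = (10, 21/2)
M = (14, 25/2)

1. M_x = 14  [2·M = A+B = (16, 5)+(12, 20)]
2. M_y = 25/2  [2·M = A+B = (16, 5)+(12, 20)]
   so M = (14, 25/2)
3. N_x = 10  [2·N = B+C = (12, 20)+(8, 1)]
4. N_y = 21/2  [2·N = B+C = (12, 20)+(8, 1)]
   so N = (10, 21/2)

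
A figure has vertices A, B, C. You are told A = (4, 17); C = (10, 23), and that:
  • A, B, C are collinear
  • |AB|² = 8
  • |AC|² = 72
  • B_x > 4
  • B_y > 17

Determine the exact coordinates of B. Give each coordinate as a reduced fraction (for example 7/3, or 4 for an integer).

1. B_x = 6  [[A, B, C are collinear ⇒ 6x-6y+78=0] ∩ [|B−(4, 17)|²=8]]
2. B_y = 19  [[A, B, C are collinear ⇒ 6x-6y+78=0] ∩ [|B−(4, 17)|²=8]]
   so B = (6, 19)

B = (6, 19)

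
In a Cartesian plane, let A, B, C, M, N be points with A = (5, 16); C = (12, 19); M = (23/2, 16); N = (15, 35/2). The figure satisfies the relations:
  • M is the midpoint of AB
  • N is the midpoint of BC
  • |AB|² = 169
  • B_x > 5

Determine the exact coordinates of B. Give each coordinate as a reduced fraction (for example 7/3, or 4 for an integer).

1. B_x = 18  [B = 2·M−A = 2·(23/2, 16)−(5, 16)]
2. B_y = 16  [B = 2·M−A = 2·(23/2, 16)−(5, 16)]
   so B = (18, 16)

B = (18, 16)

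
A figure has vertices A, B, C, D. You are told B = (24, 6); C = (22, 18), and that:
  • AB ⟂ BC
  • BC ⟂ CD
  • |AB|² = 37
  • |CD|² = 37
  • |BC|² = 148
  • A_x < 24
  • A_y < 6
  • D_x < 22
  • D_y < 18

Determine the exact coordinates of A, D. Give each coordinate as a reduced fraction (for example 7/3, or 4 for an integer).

1. A_x = 18  [[AB ⟂ BC ⇒ 2x-12y+24=0] ∩ [|A−(24, 6)|²=37]]
2. A_y = 5  [[AB ⟂ BC ⇒ 2x-12y+24=0] ∩ [|A−(24, 6)|²=37]]
   so A = (18, 5)
3. D_x = 16  [[BC ⟂ CD ⇒ -2x+12y-172=0] ∩ [|D−(22, 18)|²=37]]
4. D_y = 17  [[BC ⟂ CD ⇒ -2x+12y-172=0] ∩ [|D−(22, 18)|²=37]]
   so D = (16, 17)

A = (18, 5)
D = (16, 17)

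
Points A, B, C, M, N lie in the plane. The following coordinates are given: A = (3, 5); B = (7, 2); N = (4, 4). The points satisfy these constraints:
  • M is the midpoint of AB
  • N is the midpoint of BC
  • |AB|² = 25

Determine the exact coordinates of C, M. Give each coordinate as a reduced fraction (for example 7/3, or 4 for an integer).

C = (1, 6)
M = (5, 7/2)

1. M_x = 5  [2·M = A+B = (3, 5)+(7, 2)]
2. M_y = 7/2  [2·M = A+B = (3, 5)+(7, 2)]
   so M = (5, 7/2)
3. C_x = 1  [C = 2·N−B = 2·(4, 4)−(7, 2)]
4. C_y = 6  [C = 2·N−B = 2·(4, 4)−(7, 2)]
   so C = (1, 6)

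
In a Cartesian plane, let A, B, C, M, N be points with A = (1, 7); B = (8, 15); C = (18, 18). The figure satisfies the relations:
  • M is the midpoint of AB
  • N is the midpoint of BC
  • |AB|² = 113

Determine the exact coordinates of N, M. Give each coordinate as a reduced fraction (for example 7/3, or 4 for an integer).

1. M_x = 9/2  [2·M = A+B = (1, 7)+(8, 15)]
2. M_y = 11  [2·M = A+B = (1, 7)+(8, 15)]
   so M = (9/2, 11)
3. N_x = 13  [2·N = B+C = (8, 15)+(18, 18)]
4. N_y = 33/2  [2·N = B+C = (8, 15)+(18, 18)]
   so N = (13, 33/2)

N = (13, 33/2)
M = (9/2, 11)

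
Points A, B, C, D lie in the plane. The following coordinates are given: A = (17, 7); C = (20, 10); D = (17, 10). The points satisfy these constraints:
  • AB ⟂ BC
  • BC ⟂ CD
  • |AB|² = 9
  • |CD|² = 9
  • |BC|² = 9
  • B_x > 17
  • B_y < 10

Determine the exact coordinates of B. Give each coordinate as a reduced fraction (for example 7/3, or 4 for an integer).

1. B_x = 20  [[BC ⟂ CD ⇒ 3x-60=0] ∩ [|B−(17, 7)|²=9]]
2. B_y = 7  [[BC ⟂ CD ⇒ 3x-60=0] ∩ [|B−(17, 7)|²=9]]
   so B = (20, 7)

B = (20, 7)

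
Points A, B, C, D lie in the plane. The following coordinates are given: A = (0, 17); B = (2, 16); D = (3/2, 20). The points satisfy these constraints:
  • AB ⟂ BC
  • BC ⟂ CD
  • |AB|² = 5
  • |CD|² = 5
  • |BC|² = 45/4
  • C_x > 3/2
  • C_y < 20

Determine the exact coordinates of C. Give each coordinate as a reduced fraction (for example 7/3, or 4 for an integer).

C = (7/2, 19)

1. C_x = 7/2  [[AB ⟂ BC ⇒ 2x-1y+12=0] ∩ [|C−(3/2, 20)|²=5]]
2. C_y = 19  [[AB ⟂ BC ⇒ 2x-1y+12=0] ∩ [|C−(3/2, 20)|²=5]]
   so C = (7/2, 19)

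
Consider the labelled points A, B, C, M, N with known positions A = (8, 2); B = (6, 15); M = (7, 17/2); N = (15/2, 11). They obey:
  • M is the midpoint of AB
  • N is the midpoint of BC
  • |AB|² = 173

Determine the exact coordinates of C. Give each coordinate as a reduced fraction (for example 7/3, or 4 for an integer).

C = (9, 7)

1. C_x = 9  [C = 2·N−B = 2·(15/2, 11)−(6, 15)]
2. C_y = 7  [C = 2·N−B = 2·(15/2, 11)−(6, 15)]
   so C = (9, 7)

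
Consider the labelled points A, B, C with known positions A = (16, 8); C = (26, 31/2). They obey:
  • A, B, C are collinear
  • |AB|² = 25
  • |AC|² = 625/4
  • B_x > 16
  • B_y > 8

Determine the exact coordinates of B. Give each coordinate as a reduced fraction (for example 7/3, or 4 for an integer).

B = (20, 11)

1. B_x = 20  [[A, B, C are collinear ⇒ 15/2x-10y-40=0] ∩ [|B−(16, 8)|²=25]]
2. B_y = 11  [[A, B, C are collinear ⇒ 15/2x-10y-40=0] ∩ [|B−(16, 8)|²=25]]
   so B = (20, 11)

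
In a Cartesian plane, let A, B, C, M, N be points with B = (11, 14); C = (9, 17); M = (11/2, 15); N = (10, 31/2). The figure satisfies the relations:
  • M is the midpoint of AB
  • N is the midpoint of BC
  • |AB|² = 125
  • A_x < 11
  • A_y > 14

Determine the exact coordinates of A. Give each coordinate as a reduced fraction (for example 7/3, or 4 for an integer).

1. A_x = 0  [A = 2·M−B = 2·(11/2, 15)−(11, 14)]
2. A_y = 16  [A = 2·M−B = 2·(11/2, 15)−(11, 14)]
   so A = (0, 16)

A = (0, 16)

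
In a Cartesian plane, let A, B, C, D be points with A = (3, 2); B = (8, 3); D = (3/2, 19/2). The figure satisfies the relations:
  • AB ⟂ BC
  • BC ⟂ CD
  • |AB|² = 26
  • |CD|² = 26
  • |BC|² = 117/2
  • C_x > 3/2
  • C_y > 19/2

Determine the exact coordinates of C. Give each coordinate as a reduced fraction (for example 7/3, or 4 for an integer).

C = (13/2, 21/2)

1. C_x = 13/2  [[AB ⟂ BC ⇒ 5x+1y-43=0] ∩ [|C−(3/2, 19/2)|²=26]]
2. C_y = 21/2  [[AB ⟂ BC ⇒ 5x+1y-43=0] ∩ [|C−(3/2, 19/2)|²=26]]
   so C = (13/2, 21/2)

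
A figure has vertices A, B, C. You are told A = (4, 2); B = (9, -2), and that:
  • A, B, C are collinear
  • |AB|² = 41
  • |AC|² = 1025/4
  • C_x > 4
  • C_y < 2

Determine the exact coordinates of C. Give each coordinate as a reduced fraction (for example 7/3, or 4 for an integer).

1. C_x = 33/2  [[A, B, C are collinear ⇒ 4x+5y-26=0] ∩ [|C−(4, 2)|²=1025/4]]
2. C_y = -8  [[A, B, C are collinear ⇒ 4x+5y-26=0] ∩ [|C−(4, 2)|²=1025/4]]
   so C = (33/2, -8)

C = (33/2, -8)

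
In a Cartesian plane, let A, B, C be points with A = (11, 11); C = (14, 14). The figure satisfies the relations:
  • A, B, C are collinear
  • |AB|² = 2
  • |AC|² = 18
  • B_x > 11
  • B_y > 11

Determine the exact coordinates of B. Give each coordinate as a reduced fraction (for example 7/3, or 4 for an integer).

B = (12, 12)

1. B_x = 12  [[A, B, C are collinear ⇒ 3x-3y=0] ∩ [|B−(11, 11)|²=2]]
2. B_y = 12  [[A, B, C are collinear ⇒ 3x-3y=0] ∩ [|B−(11, 11)|²=2]]
   so B = (12, 12)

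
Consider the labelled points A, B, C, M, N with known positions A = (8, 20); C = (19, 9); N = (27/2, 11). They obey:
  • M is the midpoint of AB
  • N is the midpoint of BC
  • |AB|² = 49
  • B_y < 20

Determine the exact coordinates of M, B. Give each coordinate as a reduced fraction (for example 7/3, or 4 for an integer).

1. B_x = 8  [B = 2·N−C = 2·(27/2, 11)−(19, 9)]
2. B_y = 13  [B = 2·N−C = 2·(27/2, 11)−(19, 9)]
   so B = (8, 13)
3. M_x = 8  [2·M = A+B = (8, 20)+(8, 13)]
4. M_y = 33/2  [2·M = A+B = (8, 20)+(8, 13)]
   so M = (8, 33/2)

M = (8, 33/2)
B = (8, 13)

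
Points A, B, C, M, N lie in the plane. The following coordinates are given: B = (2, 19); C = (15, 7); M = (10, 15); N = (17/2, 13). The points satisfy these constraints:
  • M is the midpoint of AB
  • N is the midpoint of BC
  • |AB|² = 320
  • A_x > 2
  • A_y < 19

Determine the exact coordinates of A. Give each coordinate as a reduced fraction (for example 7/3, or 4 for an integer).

1. A_x = 18  [A = 2·M−B = 2·(10, 15)−(2, 19)]
2. A_y = 11  [A = 2·M−B = 2·(10, 15)−(2, 19)]
   so A = (18, 11)

A = (18, 11)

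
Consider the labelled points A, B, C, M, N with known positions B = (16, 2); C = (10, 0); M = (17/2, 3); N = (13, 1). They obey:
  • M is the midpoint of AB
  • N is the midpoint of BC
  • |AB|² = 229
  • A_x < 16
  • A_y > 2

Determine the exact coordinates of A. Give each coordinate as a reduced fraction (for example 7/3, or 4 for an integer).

A = (1, 4)

1. A_x = 1  [A = 2·M−B = 2·(17/2, 3)−(16, 2)]
2. A_y = 4  [A = 2·M−B = 2·(17/2, 3)−(16, 2)]
   so A = (1, 4)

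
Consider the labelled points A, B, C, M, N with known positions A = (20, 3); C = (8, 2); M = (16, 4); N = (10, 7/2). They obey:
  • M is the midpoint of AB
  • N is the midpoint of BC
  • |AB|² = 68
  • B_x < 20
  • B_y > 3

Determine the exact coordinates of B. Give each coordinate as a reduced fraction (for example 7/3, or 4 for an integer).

B = (12, 5)

1. B_x = 12  [B = 2·M−A = 2·(16, 4)−(20, 3)]
2. B_y = 5  [B = 2·M−A = 2·(16, 4)−(20, 3)]
   so B = (12, 5)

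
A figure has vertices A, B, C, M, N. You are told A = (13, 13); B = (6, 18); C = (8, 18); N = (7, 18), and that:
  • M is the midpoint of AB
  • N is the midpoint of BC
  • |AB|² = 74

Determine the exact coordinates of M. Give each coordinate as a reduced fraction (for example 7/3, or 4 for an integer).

M = (19/2, 31/2)

1. M_x = 19/2  [2·M = A+B = (13, 13)+(6, 18)]
2. M_y = 31/2  [2·M = A+B = (13, 13)+(6, 18)]
   so M = (19/2, 31/2)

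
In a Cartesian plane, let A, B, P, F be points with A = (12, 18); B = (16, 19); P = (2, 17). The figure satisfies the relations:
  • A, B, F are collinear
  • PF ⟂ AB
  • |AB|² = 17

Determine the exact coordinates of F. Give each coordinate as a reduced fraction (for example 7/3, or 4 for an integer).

1. F_x = 40/17  [[A, B, F are collinear ⇒ -1x+4y-60=0] ∩ [PF ⟂ AB ⇒ 4x+1y-25=0]]
2. F_y = 265/17  [[A, B, F are collinear ⇒ -1x+4y-60=0] ∩ [PF ⟂ AB ⇒ 4x+1y-25=0]]
   so F = (40/17, 265/17)

F = (40/17, 265/17)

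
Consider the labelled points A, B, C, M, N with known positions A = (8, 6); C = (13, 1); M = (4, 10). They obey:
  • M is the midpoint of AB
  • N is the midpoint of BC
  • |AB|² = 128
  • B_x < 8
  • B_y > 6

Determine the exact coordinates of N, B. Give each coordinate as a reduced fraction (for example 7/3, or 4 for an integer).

N = (13/2, 15/2)
B = (0, 14)

1. B_x = 0  [B = 2·M−A = 2·(4, 10)−(8, 6)]
2. B_y = 14  [B = 2·M−A = 2·(4, 10)−(8, 6)]
   so B = (0, 14)
3. N_x = 13/2  [2·N = B+C = (0, 14)+(13, 1)]
4. N_y = 15/2  [2·N = B+C = (0, 14)+(13, 1)]
   so N = (13/2, 15/2)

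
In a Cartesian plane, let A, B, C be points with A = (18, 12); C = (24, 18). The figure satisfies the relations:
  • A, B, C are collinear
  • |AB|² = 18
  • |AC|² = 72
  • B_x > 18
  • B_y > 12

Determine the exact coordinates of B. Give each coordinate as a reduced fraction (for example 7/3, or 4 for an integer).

B = (21, 15)

1. B_x = 21  [[A, B, C are collinear ⇒ 6x-6y-36=0] ∩ [|B−(18, 12)|²=18]]
2. B_y = 15  [[A, B, C are collinear ⇒ 6x-6y-36=0] ∩ [|B−(18, 12)|²=18]]
   so B = (21, 15)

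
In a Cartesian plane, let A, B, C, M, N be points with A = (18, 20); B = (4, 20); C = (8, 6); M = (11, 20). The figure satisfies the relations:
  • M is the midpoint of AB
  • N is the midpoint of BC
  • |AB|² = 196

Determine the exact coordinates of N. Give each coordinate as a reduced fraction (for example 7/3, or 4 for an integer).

N = (6, 13)

1. N_x = 6  [2·N = B+C = (4, 20)+(8, 6)]
2. N_y = 13  [2·N = B+C = (4, 20)+(8, 6)]
   so N = (6, 13)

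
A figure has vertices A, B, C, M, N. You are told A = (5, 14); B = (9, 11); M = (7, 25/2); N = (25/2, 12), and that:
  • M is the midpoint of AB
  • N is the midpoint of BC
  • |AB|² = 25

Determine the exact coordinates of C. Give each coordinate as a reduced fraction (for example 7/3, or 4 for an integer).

1. C_x = 16  [C = 2·N−B = 2·(25/2, 12)−(9, 11)]
2. C_y = 13  [C = 2·N−B = 2·(25/2, 12)−(9, 11)]
   so C = (16, 13)

C = (16, 13)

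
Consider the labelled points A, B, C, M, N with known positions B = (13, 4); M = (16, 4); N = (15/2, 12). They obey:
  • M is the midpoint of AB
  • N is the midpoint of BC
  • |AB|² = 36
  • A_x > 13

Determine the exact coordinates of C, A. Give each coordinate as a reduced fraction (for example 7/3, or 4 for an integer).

1. A_x = 19  [A = 2·M−B = 2·(16, 4)−(13, 4)]
2. A_y = 4  [A = 2·M−B = 2·(16, 4)−(13, 4)]
   so A = (19, 4)
3. C_x = 2  [C = 2·N−B = 2·(15/2, 12)−(13, 4)]
4. C_y = 20  [C = 2·N−B = 2·(15/2, 12)−(13, 4)]
   so C = (2, 20)

C = (2, 20)
A = (19, 4)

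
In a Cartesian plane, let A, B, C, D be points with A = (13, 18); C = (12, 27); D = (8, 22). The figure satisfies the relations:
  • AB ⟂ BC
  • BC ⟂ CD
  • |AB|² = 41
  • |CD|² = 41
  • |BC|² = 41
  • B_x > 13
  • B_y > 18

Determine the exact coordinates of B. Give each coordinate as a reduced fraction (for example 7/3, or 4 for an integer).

B = (17, 23)

1. B_x = 17  [[BC ⟂ CD ⇒ 4x+5y-183=0] ∩ [|B−(13, 18)|²=41]]
2. B_y = 23  [[BC ⟂ CD ⇒ 4x+5y-183=0] ∩ [|B−(13, 18)|²=41]]
   so B = (17, 23)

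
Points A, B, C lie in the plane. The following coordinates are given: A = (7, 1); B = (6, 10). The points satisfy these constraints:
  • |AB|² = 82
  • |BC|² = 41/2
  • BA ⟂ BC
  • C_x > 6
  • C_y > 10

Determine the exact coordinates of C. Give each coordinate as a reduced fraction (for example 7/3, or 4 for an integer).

1. C_x = 21/2  [[BA ⟂ BC ⇒ 1x-9y+84=0] ∩ [|C−(6, 10)|²=41/2]]
2. C_y = 21/2  [[BA ⟂ BC ⇒ 1x-9y+84=0] ∩ [|C−(6, 10)|²=41/2]]
   so C = (21/2, 21/2)

C = (21/2, 21/2)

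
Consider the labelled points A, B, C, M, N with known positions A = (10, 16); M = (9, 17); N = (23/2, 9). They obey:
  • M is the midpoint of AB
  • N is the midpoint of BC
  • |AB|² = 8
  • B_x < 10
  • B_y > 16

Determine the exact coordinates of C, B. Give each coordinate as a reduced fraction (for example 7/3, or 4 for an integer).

1. B_x = 8  [B = 2·M−A = 2·(9, 17)−(10, 16)]
2. B_y = 18  [B = 2·M−A = 2·(9, 17)−(10, 16)]
   so B = (8, 18)
3. C_x = 15  [C = 2·N−B = 2·(23/2, 9)−(8, 18)]
4. C_y = 0  [C = 2·N−B = 2·(23/2, 9)−(8, 18)]
   so C = (15, 0)

C = (15, 0)
B = (8, 18)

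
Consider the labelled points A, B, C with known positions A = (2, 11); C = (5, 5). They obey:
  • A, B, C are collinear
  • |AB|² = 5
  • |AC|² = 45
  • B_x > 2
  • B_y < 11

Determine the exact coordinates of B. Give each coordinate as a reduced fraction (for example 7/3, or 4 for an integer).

1. B_x = 3  [[A, B, C are collinear ⇒ -6x-3y+45=0] ∩ [|B−(2, 11)|²=5]]
2. B_y = 9  [[A, B, C are collinear ⇒ -6x-3y+45=0] ∩ [|B−(2, 11)|²=5]]
   so B = (3, 9)

B = (3, 9)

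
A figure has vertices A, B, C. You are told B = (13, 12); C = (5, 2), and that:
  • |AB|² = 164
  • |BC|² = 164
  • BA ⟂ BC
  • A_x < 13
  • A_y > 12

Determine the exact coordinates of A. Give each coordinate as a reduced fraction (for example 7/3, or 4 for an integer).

A = (3, 20)

1. A_x = 3  [[BA ⟂ BC ⇒ -8x-10y+224=0] ∩ [|A−(13, 12)|²=164]]
2. A_y = 20  [[BA ⟂ BC ⇒ -8x-10y+224=0] ∩ [|A−(13, 12)|²=164]]
   so A = (3, 20)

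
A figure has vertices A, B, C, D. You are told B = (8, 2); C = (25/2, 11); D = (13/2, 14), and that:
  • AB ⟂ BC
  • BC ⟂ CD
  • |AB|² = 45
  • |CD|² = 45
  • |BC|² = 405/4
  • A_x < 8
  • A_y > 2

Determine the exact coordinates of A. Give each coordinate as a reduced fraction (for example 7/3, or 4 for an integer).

1. A_x = 2  [[AB ⟂ BC ⇒ -9/2x-9y+54=0] ∩ [|A−(8, 2)|²=45]]
2. A_y = 5  [[AB ⟂ BC ⇒ -9/2x-9y+54=0] ∩ [|A−(8, 2)|²=45]]
   so A = (2, 5)

A = (2, 5)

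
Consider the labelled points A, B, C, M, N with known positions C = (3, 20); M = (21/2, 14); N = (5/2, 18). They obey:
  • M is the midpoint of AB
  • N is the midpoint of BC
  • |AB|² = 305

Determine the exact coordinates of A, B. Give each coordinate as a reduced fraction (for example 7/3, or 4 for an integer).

A = (19, 12)
B = (2, 16)

1. B_x = 2  [B = 2·N−C = 2·(5/2, 18)−(3, 20)]
2. B_y = 16  [B = 2·N−C = 2·(5/2, 18)−(3, 20)]
   so B = (2, 16)
3. A_x = 19  [A = 2·M−B = 2·(21/2, 14)−(2, 16)]
4. A_y = 12  [A = 2·M−B = 2·(21/2, 14)−(2, 16)]
   so A = (19, 12)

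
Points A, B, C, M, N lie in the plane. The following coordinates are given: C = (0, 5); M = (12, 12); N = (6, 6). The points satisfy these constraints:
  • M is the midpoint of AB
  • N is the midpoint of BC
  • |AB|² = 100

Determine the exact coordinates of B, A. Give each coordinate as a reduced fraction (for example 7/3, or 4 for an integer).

B = (12, 7)
A = (12, 17)

1. B_x = 12  [B = 2·N−C = 2·(6, 6)−(0, 5)]
2. B_y = 7  [B = 2·N−C = 2·(6, 6)−(0, 5)]
   so B = (12, 7)
3. A_x = 12  [A = 2·M−B = 2·(12, 12)−(12, 7)]
4. A_y = 17  [A = 2·M−B = 2·(12, 12)−(12, 7)]
   so A = (12, 17)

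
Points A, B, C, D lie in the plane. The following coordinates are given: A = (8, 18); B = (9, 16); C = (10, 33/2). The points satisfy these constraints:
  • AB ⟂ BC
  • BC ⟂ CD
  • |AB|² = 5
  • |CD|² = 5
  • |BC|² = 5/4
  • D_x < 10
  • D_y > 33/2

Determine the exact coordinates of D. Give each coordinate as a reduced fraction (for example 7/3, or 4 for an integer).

1. D_x = 9  [[BC ⟂ CD ⇒ 1x+1/2y-73/4=0] ∩ [|D−(10, 33/2)|²=5]]
2. D_y = 37/2  [[BC ⟂ CD ⇒ 1x+1/2y-73/4=0] ∩ [|D−(10, 33/2)|²=5]]
   so D = (9, 37/2)

D = (9, 37/2)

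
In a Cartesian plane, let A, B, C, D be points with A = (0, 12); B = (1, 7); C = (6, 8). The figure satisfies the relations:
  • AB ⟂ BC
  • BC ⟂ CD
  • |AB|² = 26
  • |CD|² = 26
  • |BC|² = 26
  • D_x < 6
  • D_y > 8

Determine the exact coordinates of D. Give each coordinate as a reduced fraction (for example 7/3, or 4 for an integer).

D = (5, 13)

1. D_x = 5  [[BC ⟂ CD ⇒ 5x+1y-38=0] ∩ [|D−(6, 8)|²=26]]
2. D_y = 13  [[BC ⟂ CD ⇒ 5x+1y-38=0] ∩ [|D−(6, 8)|²=26]]
   so D = (5, 13)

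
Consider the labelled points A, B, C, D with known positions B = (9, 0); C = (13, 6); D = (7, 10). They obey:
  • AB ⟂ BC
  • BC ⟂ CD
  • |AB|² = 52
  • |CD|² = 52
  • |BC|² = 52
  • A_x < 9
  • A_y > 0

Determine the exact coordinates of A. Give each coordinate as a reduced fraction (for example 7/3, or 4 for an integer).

1. A_x = 3  [[AB ⟂ BC ⇒ -4x-6y+36=0] ∩ [|A−(9, 0)|²=52]]
2. A_y = 4  [[AB ⟂ BC ⇒ -4x-6y+36=0] ∩ [|A−(9, 0)|²=52]]
   so A = (3, 4)

A = (3, 4)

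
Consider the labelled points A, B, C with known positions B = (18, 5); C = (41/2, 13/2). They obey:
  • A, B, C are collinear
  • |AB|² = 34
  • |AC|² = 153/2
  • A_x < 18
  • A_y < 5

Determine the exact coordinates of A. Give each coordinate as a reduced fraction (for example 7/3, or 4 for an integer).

1. A_x = 13  [[A, B, C are collinear ⇒ -3/2x+5/2y+29/2=0] ∩ [|A−(18, 5)|²=34]]
2. A_y = 2  [[A, B, C are collinear ⇒ -3/2x+5/2y+29/2=0] ∩ [|A−(18, 5)|²=34]]
   so A = (13, 2)

A = (13, 2)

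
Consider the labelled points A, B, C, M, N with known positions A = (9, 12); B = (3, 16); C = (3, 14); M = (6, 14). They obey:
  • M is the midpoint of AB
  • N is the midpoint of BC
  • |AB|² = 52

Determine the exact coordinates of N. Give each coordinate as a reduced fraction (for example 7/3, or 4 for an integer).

N = (3, 15)

1. N_x = 3  [2·N = B+C = (3, 16)+(3, 14)]
2. N_y = 15  [2·N = B+C = (3, 16)+(3, 14)]
   so N = (3, 15)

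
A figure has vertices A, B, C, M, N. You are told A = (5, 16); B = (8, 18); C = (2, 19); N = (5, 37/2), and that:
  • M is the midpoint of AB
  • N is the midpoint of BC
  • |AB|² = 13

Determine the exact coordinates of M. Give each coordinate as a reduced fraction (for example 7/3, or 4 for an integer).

1. M_x = 13/2  [2·M = A+B = (5, 16)+(8, 18)]
2. M_y = 17  [2·M = A+B = (5, 16)+(8, 18)]
   so M = (13/2, 17)

M = (13/2, 17)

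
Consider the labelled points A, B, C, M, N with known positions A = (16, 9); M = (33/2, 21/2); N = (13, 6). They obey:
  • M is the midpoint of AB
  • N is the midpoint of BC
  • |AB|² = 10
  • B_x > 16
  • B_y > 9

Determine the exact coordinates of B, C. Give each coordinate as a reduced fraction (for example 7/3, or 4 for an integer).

1. B_x = 17  [B = 2·M−A = 2·(33/2, 21/2)−(16, 9)]
2. B_y = 12  [B = 2·M−A = 2·(33/2, 21/2)−(16, 9)]
   so B = (17, 12)
3. C_x = 9  [C = 2·N−B = 2·(13, 6)−(17, 12)]
4. C_y = 0  [C = 2·N−B = 2·(13, 6)−(17, 12)]
   so C = (9, 0)

B = (17, 12)
C = (9, 0)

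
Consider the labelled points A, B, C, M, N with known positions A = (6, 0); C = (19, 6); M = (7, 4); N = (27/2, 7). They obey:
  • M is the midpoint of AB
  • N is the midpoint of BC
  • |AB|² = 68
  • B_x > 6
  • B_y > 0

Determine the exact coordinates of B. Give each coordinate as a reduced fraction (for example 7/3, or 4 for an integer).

1. B_x = 8  [B = 2·M−A = 2·(7, 4)−(6, 0)]
2. B_y = 8  [B = 2·M−A = 2·(7, 4)−(6, 0)]
   so B = (8, 8)

B = (8, 8)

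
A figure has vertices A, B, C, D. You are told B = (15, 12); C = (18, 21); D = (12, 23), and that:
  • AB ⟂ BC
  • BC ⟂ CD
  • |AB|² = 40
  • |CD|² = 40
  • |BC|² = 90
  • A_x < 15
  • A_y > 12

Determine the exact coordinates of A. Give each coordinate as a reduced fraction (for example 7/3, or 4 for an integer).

1. A_x = 9  [[AB ⟂ BC ⇒ -3x-9y+153=0] ∩ [|A−(15, 12)|²=40]]
2. A_y = 14  [[AB ⟂ BC ⇒ -3x-9y+153=0] ∩ [|A−(15, 12)|²=40]]
   so A = (9, 14)

A = (9, 14)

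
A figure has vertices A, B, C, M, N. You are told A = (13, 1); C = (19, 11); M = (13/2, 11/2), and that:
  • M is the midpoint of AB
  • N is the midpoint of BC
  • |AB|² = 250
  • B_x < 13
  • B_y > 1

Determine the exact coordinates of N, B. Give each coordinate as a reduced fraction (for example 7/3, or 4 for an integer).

N = (19/2, 21/2)
B = (0, 10)

1. B_x = 0  [B = 2·M−A = 2·(13/2, 11/2)−(13, 1)]
2. B_y = 10  [B = 2·M−A = 2·(13/2, 11/2)−(13, 1)]
   so B = (0, 10)
3. N_x = 19/2  [2·N = B+C = (0, 10)+(19, 11)]
4. N_y = 21/2  [2·N = B+C = (0, 10)+(19, 11)]
   so N = (19/2, 21/2)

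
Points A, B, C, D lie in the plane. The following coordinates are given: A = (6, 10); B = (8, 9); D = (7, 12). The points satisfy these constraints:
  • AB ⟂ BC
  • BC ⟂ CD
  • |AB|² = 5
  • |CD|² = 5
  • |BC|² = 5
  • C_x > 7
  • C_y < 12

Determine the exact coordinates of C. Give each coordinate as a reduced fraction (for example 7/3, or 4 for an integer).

1. C_x = 9  [[AB ⟂ BC ⇒ 2x-1y-7=0] ∩ [|C−(7, 12)|²=5]]
2. C_y = 11  [[AB ⟂ BC ⇒ 2x-1y-7=0] ∩ [|C−(7, 12)|²=5]]
   so C = (9, 11)

C = (9, 11)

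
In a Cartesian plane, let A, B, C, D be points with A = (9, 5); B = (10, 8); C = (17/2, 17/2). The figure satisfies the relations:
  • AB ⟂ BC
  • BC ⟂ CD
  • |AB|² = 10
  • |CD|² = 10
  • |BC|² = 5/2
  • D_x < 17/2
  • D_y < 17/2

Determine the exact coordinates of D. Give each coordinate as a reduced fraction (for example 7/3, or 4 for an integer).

1. D_x = 15/2  [[BC ⟂ CD ⇒ -3/2x+1/2y+17/2=0] ∩ [|D−(17/2, 17/2)|²=10]]
2. D_y = 11/2  [[BC ⟂ CD ⇒ -3/2x+1/2y+17/2=0] ∩ [|D−(17/2, 17/2)|²=10]]
   so D = (15/2, 11/2)

D = (15/2, 11/2)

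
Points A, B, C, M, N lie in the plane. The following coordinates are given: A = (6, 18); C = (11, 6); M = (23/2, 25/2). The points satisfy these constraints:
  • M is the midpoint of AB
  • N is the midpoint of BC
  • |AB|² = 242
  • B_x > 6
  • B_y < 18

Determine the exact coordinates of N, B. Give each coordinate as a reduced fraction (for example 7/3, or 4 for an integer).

N = (14, 13/2)
B = (17, 7)

1. B_x = 17  [B = 2·M−A = 2·(23/2, 25/2)−(6, 18)]
2. B_y = 7  [B = 2·M−A = 2·(23/2, 25/2)−(6, 18)]
   so B = (17, 7)
3. N_x = 14  [2·N = B+C = (17, 7)+(11, 6)]
4. N_y = 13/2  [2·N = B+C = (17, 7)+(11, 6)]
   so N = (14, 13/2)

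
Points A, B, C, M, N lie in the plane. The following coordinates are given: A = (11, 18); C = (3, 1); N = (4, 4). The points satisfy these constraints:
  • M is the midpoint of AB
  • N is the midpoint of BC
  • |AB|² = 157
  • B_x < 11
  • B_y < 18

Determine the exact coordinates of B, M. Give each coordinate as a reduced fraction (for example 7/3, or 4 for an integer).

B = (5, 7)
M = (8, 25/2)

1. B_x = 5  [B = 2·N−C = 2·(4, 4)−(3, 1)]
2. B_y = 7  [B = 2·N−C = 2·(4, 4)−(3, 1)]
   so B = (5, 7)
3. M_x = 8  [2·M = A+B = (11, 18)+(5, 7)]
4. M_y = 25/2  [2·M = A+B = (11, 18)+(5, 7)]
   so M = (8, 25/2)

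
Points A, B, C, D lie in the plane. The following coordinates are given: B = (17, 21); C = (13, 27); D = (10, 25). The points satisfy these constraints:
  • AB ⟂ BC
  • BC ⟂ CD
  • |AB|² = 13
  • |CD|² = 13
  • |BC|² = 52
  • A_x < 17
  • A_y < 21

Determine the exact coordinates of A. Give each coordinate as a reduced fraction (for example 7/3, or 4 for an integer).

A = (14, 19)

1. A_x = 14  [[AB ⟂ BC ⇒ 4x-6y+58=0] ∩ [|A−(17, 21)|²=13]]
2. A_y = 19  [[AB ⟂ BC ⇒ 4x-6y+58=0] ∩ [|A−(17, 21)|²=13]]
   so A = (14, 19)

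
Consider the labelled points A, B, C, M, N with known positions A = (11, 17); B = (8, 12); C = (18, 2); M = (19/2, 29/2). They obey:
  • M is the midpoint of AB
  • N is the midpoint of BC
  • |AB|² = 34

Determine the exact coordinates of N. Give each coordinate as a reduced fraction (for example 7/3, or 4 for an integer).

N = (13, 7)

1. N_x = 13  [2·N = B+C = (8, 12)+(18, 2)]
2. N_y = 7  [2·N = B+C = (8, 12)+(18, 2)]
   so N = (13, 7)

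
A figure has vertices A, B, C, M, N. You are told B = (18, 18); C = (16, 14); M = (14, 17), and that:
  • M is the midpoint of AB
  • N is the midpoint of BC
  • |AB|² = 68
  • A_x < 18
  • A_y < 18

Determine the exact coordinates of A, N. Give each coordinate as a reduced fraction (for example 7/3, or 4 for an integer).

1. A_x = 10  [A = 2·M−B = 2·(14, 17)−(18, 18)]
2. A_y = 16  [A = 2·M−B = 2·(14, 17)−(18, 18)]
   so A = (10, 16)
3. N_x = 17  [2·N = B+C = (18, 18)+(16, 14)]
4. N_y = 16  [2·N = B+C = (18, 18)+(16, 14)]
   so N = (17, 16)

A = (10, 16)
N = (17, 16)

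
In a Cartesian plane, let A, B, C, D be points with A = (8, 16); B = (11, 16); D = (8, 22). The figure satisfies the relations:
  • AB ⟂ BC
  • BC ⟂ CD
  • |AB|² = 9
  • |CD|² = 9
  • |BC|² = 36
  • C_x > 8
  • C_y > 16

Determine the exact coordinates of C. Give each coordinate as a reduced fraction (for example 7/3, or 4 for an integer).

1. C_x = 11  [[AB ⟂ BC ⇒ 3x-33=0] ∩ [|C−(8, 22)|²=9]]
2. C_y = 22  [[AB ⟂ BC ⇒ 3x-33=0] ∩ [|C−(8, 22)|²=9]]
   so C = (11, 22)

C = (11, 22)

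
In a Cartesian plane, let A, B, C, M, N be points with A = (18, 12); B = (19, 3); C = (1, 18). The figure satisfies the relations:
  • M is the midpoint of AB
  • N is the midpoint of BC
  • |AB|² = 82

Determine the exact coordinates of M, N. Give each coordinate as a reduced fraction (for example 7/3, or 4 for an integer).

1. M_x = 37/2  [2·M = A+B = (18, 12)+(19, 3)]
2. M_y = 15/2  [2·M = A+B = (18, 12)+(19, 3)]
   so M = (37/2, 15/2)
3. N_x = 10  [2·N = B+C = (19, 3)+(1, 18)]
4. N_y = 21/2  [2·N = B+C = (19, 3)+(1, 18)]
   so N = (10, 21/2)

M = (37/2, 15/2)
N = (10, 21/2)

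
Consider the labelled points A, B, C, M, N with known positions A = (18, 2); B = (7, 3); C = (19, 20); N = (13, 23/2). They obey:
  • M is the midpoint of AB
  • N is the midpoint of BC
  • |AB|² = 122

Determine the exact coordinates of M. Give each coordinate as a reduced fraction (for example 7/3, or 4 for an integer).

M = (25/2, 5/2)

1. M_x = 25/2  [2·M = A+B = (18, 2)+(7, 3)]
2. M_y = 5/2  [2·M = A+B = (18, 2)+(7, 3)]
   so M = (25/2, 5/2)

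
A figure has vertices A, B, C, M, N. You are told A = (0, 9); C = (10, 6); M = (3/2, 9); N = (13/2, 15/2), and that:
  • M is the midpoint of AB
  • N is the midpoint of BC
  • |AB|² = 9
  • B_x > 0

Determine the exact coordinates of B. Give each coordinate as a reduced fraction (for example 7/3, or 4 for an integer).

B = (3, 9)

1. B_x = 3  [B = 2·M−A = 2·(3/2, 9)−(0, 9)]
2. B_y = 9  [B = 2·M−A = 2·(3/2, 9)−(0, 9)]
   so B = (3, 9)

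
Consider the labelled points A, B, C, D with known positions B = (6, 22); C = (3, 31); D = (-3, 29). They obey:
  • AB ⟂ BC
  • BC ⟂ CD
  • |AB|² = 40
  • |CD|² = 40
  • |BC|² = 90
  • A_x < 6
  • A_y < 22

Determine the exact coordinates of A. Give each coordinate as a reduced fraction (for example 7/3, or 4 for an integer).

1. A_x = 0  [[AB ⟂ BC ⇒ 3x-9y+180=0] ∩ [|A−(6, 22)|²=40]]
2. A_y = 20  [[AB ⟂ BC ⇒ 3x-9y+180=0] ∩ [|A−(6, 22)|²=40]]
   so A = (0, 20)

A = (0, 20)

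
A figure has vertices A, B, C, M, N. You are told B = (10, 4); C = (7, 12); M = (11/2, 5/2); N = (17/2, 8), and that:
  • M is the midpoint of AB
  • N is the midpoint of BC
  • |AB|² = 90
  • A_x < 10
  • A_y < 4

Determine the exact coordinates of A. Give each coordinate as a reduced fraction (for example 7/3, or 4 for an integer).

1. A_x = 1  [A = 2·M−B = 2·(11/2, 5/2)−(10, 4)]
2. A_y = 1  [A = 2·M−B = 2·(11/2, 5/2)−(10, 4)]
   so A = (1, 1)

A = (1, 1)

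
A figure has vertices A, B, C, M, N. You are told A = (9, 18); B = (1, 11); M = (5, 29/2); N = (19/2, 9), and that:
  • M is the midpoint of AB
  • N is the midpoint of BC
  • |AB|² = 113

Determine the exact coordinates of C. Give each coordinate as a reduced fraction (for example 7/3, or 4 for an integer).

C = (18, 7)

1. C_x = 18  [C = 2·N−B = 2·(19/2, 9)−(1, 11)]
2. C_y = 7  [C = 2·N−B = 2·(19/2, 9)−(1, 11)]
   so C = (18, 7)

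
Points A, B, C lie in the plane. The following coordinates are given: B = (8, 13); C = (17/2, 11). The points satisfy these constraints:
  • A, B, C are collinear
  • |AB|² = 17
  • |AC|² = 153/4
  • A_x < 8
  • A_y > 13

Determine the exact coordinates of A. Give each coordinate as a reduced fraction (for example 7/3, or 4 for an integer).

1. A_x = 7  [[A, B, C are collinear ⇒ 2x+1/2y-45/2=0] ∩ [|A−(8, 13)|²=17]]
2. A_y = 17  [[A, B, C are collinear ⇒ 2x+1/2y-45/2=0] ∩ [|A−(8, 13)|²=17]]
   so A = (7, 17)

A = (7, 17)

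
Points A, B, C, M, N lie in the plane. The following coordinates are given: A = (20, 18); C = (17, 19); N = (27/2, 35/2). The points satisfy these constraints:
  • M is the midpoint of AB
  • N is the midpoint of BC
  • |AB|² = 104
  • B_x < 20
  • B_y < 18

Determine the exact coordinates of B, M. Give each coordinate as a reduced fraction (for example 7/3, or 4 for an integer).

1. B_x = 10  [B = 2·N−C = 2·(27/2, 35/2)−(17, 19)]
2. B_y = 16  [B = 2·N−C = 2·(27/2, 35/2)−(17, 19)]
   so B = (10, 16)
3. M_x = 15  [2·M = A+B = (20, 18)+(10, 16)]
4. M_y = 17  [2·M = A+B = (20, 18)+(10, 16)]
   so M = (15, 17)

B = (10, 16)
M = (15, 17)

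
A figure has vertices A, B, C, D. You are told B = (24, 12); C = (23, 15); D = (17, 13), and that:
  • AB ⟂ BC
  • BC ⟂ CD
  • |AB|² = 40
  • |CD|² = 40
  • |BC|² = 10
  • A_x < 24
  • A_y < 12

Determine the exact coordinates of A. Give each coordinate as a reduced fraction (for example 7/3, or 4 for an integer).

1. A_x = 18  [[AB ⟂ BC ⇒ 1x-3y+12=0] ∩ [|A−(24, 12)|²=40]]
2. A_y = 10  [[AB ⟂ BC ⇒ 1x-3y+12=0] ∩ [|A−(24, 12)|²=40]]
   so A = (18, 10)

A = (18, 10)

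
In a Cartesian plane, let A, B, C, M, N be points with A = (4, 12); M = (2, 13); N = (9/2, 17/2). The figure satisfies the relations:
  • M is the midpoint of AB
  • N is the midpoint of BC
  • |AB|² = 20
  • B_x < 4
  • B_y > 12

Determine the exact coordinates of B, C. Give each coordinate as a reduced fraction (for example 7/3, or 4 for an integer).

1. B_x = 0  [B = 2·M−A = 2·(2, 13)−(4, 12)]
2. B_y = 14  [B = 2·M−A = 2·(2, 13)−(4, 12)]
   so B = (0, 14)
3. C_x = 9  [C = 2·N−B = 2·(9/2, 17/2)−(0, 14)]
4. C_y = 3  [C = 2·N−B = 2·(9/2, 17/2)−(0, 14)]
   so C = (9, 3)

B = (0, 14)
C = (9, 3)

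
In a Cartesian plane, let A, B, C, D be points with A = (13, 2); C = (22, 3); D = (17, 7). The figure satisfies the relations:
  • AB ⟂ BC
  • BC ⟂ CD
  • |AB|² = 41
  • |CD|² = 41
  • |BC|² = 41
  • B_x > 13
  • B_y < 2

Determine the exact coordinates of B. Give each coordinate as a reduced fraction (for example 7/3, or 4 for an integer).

B = (18, -2)

1. B_x = 18  [[BC ⟂ CD ⇒ 5x-4y-98=0] ∩ [|B−(13, 2)|²=41]]
2. B_y = -2  [[BC ⟂ CD ⇒ 5x-4y-98=0] ∩ [|B−(13, 2)|²=41]]
   so B = (18, -2)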